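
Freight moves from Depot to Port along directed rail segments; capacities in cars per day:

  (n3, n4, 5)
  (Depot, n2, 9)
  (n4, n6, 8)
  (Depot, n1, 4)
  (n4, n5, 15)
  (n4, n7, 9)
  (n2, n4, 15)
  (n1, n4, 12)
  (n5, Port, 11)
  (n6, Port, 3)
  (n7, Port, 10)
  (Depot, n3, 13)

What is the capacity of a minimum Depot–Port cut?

Augment Depot→n1→n4→n5→Port: bottleneck 4, flow now 4.
Augment Depot→n2→n4→n5→Port: bottleneck 7, flow now 11.
Augment Depot→n2→n4→n6→Port: bottleneck 2, flow now 13.
Augment Depot→n3→n4→n6→Port: bottleneck 1, flow now 14.
Augment Depot→n3→n4→n7→Port: bottleneck 4, flow now 18.
No augmenting path remains; maximum flow = 18.
By max-flow min-cut, the minimum cut capacity equals the max flow.
In the residual graph, reachable from Depot: {Depot, n3}.
Min-cut edges: Depot→n1 (4), Depot→n2 (9), n3→n4 (5); capacity 4 + 9 + 5 = 18.

18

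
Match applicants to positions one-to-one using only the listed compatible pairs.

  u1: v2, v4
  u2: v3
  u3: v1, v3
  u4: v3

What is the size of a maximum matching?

Unit-capacity flow: source→left, listed edges, right→sink; max matching = max flow.
Augmenting path u1→v2 (+1); matched 1.
Augmenting path u2→v3 (+1); matched 2.
Augmenting path u3→v1 (+1); matched 3.
No augmenting path remains; maximum matching = 3.
König certificate: {u1, u3, v3} is a vertex cover of size 3 (every listed pair touches it), so no matching can be larger.

3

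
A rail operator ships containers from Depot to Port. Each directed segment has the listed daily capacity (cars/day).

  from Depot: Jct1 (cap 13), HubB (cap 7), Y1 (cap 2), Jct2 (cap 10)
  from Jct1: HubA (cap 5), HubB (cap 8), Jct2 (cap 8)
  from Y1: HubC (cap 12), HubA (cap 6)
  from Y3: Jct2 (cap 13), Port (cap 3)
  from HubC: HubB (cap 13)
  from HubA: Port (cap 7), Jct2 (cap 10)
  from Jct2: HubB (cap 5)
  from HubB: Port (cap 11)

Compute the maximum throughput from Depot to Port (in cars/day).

18

Augment Depot→HubB→Port: bottleneck 7, flow now 7.
Augment Depot→Jct1→HubA→Port: bottleneck 5, flow now 12.
Augment Depot→Jct1→HubB→Port: bottleneck 4, flow now 16.
Augment Depot→Y1→HubA→Port: bottleneck 2, flow now 18.
No augmenting path remains; maximum flow = 18.
In the residual graph, reachable from Depot: {Depot, Jct1, Jct2, HubB}.
Min-cut edges: Depot→Y1 (2), Jct1→HubA (5), HubB→Port (11); capacity 2 + 5 + 11 = 18.
This cut is saturated, so no flow can exceed 18.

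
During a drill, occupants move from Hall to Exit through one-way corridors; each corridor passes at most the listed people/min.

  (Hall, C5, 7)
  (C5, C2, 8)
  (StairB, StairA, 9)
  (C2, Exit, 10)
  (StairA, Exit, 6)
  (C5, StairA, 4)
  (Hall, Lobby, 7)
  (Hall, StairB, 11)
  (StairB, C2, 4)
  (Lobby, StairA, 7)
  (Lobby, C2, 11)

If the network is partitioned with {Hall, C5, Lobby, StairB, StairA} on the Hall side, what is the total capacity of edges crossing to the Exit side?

29

Edges leaving {Hall, C5, Lobby, StairB, StairA}: C5→C2 (8), Lobby→C2 (11), StairB→C2 (4), StairA→Exit (6).
Cut capacity = 8 + 11 + 4 + 6 = 29.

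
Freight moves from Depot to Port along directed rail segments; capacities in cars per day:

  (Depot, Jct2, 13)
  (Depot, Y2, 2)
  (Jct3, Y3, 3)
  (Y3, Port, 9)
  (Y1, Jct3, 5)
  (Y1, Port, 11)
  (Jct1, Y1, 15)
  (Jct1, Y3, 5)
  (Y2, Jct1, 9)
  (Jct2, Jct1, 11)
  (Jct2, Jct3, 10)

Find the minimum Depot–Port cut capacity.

15

Augment Depot→Jct2→Jct1→Y3→Port: bottleneck 5, flow now 5.
Augment Depot→Jct2→Jct1→Y1→Port: bottleneck 6, flow now 11.
Augment Depot→Jct2→Jct3→Y3→Port: bottleneck 2, flow now 13.
Augment Depot→Y2→Jct1→Y1→Port: bottleneck 2, flow now 15.
No augmenting path remains; maximum flow = 15.
By max-flow min-cut, the minimum cut capacity equals the max flow.
In the residual graph, reachable from Depot: {Depot}.
Min-cut edges: Depot→Jct2 (13), Depot→Y2 (2); capacity 13 + 2 = 15.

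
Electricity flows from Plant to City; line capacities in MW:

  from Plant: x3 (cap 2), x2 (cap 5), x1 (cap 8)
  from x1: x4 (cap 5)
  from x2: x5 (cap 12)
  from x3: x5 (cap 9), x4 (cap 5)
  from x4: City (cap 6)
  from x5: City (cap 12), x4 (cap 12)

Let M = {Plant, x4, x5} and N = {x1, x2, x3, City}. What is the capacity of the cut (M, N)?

33

Edges leaving {Plant, x4, x5}: Plant→x1 (8), Plant→x2 (5), Plant→x3 (2), x4→City (6), x5→City (12).
Cut capacity = 8 + 5 + 2 + 6 + 12 = 33.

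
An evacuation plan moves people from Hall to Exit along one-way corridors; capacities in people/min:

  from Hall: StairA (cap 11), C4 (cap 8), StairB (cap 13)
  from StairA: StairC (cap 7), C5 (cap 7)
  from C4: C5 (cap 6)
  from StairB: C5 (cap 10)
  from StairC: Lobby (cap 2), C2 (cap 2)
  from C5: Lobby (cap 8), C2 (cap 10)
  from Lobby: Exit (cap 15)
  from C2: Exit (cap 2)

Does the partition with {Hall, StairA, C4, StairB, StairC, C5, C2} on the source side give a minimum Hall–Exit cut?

Given cut capacity: 2 + 8 + 2 = 12.
Augment Hall→StairA→StairC→Lobby→Exit: bottleneck 2, flow now 2.
Augment Hall→StairA→StairC→C2→Exit: bottleneck 2, flow now 4.
Augment Hall→StairA→C5→Lobby→Exit: bottleneck 7, flow now 11.
Augment Hall→C4→C5→Lobby→Exit: bottleneck 1, flow now 12.
No augmenting path remains; maximum flow = 12.
Cut capacity 12 equals the max flow, so it is a minimum cut.

Yes — it is a minimum cut (capacity 12).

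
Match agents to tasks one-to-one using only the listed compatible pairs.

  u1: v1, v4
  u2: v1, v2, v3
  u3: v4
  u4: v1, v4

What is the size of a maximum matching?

Unit-capacity flow: source→left, listed edges, right→sink; max matching = max flow.
Augmenting path u1→v1 (+1); matched 1.
Augmenting path u2→v2 (+1); matched 2.
Augmenting path u3→v4 (+1); matched 3.
No augmenting path remains; maximum matching = 3.
König certificate: {u2, v1, v4} is a vertex cover of size 3 (every listed pair touches it), so no matching can be larger.

3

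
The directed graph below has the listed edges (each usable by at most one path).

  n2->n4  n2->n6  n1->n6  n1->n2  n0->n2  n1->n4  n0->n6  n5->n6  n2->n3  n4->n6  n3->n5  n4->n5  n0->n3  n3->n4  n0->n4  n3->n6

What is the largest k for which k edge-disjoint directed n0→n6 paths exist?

4

Assign every edge capacity 1; by Menger, the answer equals the max flow.
Path n0→n6 (+1); total 1.
Path n0→n2→n6 (+1); total 2.
Path n0→n3→n6 (+1); total 3.
Path n0→n4→n6 (+1); total 4.
No residual n0→n6 path; max flow = 4.
Certifying cut of size 4: {n0→n2, n0→n3, n0→n4, n0→n6}.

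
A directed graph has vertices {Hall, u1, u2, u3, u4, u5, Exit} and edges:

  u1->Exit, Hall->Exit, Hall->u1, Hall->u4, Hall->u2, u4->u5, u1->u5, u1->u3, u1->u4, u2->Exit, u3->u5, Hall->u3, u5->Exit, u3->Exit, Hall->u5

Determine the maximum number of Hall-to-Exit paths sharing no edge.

Assign every edge capacity 1; by Menger, the answer equals the max flow.
Path Hall→Exit (+1); total 1.
Path Hall→u1→Exit (+1); total 2.
Path Hall→u2→Exit (+1); total 3.
Path Hall→u3→Exit (+1); total 4.
Path Hall→u5→Exit (+1); total 5.
No residual Hall→Exit path; max flow = 5.
Certifying cut of size 5: {Hall→Exit, Hall→u1, Hall→u2, Hall→u3, u5→Exit}.

5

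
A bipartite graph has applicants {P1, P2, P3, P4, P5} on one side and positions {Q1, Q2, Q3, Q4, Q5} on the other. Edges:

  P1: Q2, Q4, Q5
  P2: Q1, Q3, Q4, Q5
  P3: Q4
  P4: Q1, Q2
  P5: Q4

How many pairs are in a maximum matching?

4

Unit-capacity flow: source→left, listed edges, right→sink; max matching = max flow.
Augmenting path P1→Q2 (+1); matched 1.
Augmenting path P2→Q1 (+1); matched 2.
Augmenting path P3→Q4 (+1); matched 3.
Augmenting path P4→Q1→P2→Q3 (+1); matched 4.
No augmenting path remains; maximum matching = 4.
König certificate: {P1, P2, P4, Q4} is a vertex cover of size 4 (every listed pair touches it), so no matching can be larger.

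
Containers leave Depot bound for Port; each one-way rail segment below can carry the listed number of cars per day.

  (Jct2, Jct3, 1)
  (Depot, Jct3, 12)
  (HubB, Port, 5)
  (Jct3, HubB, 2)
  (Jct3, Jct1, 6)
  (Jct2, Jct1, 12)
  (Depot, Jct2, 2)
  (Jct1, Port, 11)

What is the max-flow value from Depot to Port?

Augment Depot→Jct3→Jct1→Port: bottleneck 6, flow now 6.
Augment Depot→Jct3→HubB→Port: bottleneck 2, flow now 8.
Augment Depot→Jct2→Jct1→Port: bottleneck 2, flow now 10.
No augmenting path remains; maximum flow = 10.
In the residual graph, reachable from Depot: {Depot, Jct3}.
Min-cut edges: Depot→Jct2 (2), Jct3→Jct1 (6), Jct3→HubB (2); capacity 2 + 6 + 2 = 10.
This cut is saturated, so no flow can exceed 10.

10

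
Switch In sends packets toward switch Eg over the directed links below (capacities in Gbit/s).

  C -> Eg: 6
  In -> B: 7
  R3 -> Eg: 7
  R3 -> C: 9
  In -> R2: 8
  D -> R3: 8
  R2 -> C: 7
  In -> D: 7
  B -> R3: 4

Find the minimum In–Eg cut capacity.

Augment In→B→R3→Eg: bottleneck 4, flow now 4.
Augment In→R2→C→Eg: bottleneck 6, flow now 10.
Augment In→D→R3→Eg: bottleneck 3, flow now 13.
No augmenting path remains; maximum flow = 13.
By max-flow min-cut, the minimum cut capacity equals the max flow.
In the residual graph, reachable from In: {In, B, R2, D, C, R3}.
Min-cut edges: C→Eg (6), R3→Eg (7); capacity 6 + 7 = 13.

13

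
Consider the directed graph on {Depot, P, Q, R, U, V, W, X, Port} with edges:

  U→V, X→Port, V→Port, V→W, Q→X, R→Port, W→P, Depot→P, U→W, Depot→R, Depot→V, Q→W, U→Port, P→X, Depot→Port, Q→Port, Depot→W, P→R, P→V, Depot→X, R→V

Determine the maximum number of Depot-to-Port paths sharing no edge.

Assign every edge capacity 1; by Menger, the answer equals the max flow.
Path Depot→Port (+1); total 1.
Path Depot→R→Port (+1); total 2.
Path Depot→V→Port (+1); total 3.
Path Depot→X→Port (+1); total 4.
No residual Depot→Port path; max flow = 4.
Certifying cut of size 4: {Depot→Port, R→Port, V→Port, X→Port}.

4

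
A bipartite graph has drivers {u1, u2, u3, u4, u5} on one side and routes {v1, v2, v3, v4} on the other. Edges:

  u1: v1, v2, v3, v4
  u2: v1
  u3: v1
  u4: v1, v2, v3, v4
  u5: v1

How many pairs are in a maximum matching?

Unit-capacity flow: source→left, listed edges, right→sink; max matching = max flow.
Augmenting path u1→v1 (+1); matched 1.
Augmenting path u4→v2 (+1); matched 2.
Augmenting path u2→v1→u1→v3 (+1); matched 3.
No augmenting path remains; maximum matching = 3.
König certificate: {u1, u4, v1} is a vertex cover of size 3 (every listed pair touches it), so no matching can be larger.

3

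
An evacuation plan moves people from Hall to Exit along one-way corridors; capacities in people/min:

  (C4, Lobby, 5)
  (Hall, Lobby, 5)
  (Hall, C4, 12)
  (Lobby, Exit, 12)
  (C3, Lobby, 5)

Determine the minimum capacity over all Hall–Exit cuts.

10

Augment Hall→Lobby→Exit: bottleneck 5, flow now 5.
Augment Hall→C4→Lobby→Exit: bottleneck 5, flow now 10.
No augmenting path remains; maximum flow = 10.
By max-flow min-cut, the minimum cut capacity equals the max flow.
In the residual graph, reachable from Hall: {Hall, C4}.
Min-cut edges: Hall→Lobby (5), C4→Lobby (5); capacity 5 + 5 = 10.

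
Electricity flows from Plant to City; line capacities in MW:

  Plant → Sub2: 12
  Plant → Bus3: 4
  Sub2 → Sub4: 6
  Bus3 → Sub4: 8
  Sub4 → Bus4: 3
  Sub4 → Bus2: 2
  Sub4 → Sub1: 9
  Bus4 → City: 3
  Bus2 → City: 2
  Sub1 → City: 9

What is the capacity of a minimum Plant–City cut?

Augment Plant→Sub2→Sub4→Bus4→City: bottleneck 3, flow now 3.
Augment Plant→Sub2→Sub4→Bus2→City: bottleneck 2, flow now 5.
Augment Plant→Sub2→Sub4→Sub1→City: bottleneck 1, flow now 6.
Augment Plant→Bus3→Sub4→Sub1→City: bottleneck 4, flow now 10.
No augmenting path remains; maximum flow = 10.
By max-flow min-cut, the minimum cut capacity equals the max flow.
In the residual graph, reachable from Plant: {Plant, Sub2}.
Min-cut edges: Plant→Bus3 (4), Sub2→Sub4 (6); capacity 4 + 6 = 10.

10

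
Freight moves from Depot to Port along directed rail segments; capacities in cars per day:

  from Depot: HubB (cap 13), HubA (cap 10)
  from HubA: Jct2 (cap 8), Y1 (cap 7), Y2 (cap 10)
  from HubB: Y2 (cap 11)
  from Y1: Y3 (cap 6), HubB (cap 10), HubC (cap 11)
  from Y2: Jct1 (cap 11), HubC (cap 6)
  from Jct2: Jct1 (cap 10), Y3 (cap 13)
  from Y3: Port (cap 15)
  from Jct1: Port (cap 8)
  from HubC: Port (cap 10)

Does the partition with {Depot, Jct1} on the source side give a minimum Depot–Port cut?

Given cut capacity: 10 + 13 + 8 = 31.
Augment Depot→HubA→Y1→Y3→Port: bottleneck 6, flow now 6.
Augment Depot→HubA→Y1→HubC→Port: bottleneck 1, flow now 7.
Augment Depot→HubA→Y2→Jct1→Port: bottleneck 3, flow now 10.
Augment Depot→HubB→Y2→Jct1→Port: bottleneck 5, flow now 15.
Augment Depot→HubB→Y2→HubC→Port: bottleneck 6, flow now 21.
No augmenting path remains; maximum flow = 21.
In the residual graph, reachable from Depot: {Depot, HubB}.
Min-cut edges: Depot→HubA (10), HubB→Y2 (11); capacity 10 + 11 = 21.
Cut capacity 31 exceeds the max flow 21, so it is not minimum.

No — its capacity is 31, but the minimum cut has capacity 21.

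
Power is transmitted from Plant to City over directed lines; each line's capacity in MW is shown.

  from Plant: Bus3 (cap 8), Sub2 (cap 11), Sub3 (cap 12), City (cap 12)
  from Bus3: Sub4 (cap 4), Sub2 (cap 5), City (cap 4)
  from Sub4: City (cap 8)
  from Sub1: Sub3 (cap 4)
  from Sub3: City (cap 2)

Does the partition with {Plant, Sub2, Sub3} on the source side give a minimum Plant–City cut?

Yes — it is a minimum cut (capacity 22).

Given cut capacity: 8 + 12 + 2 = 22.
Augment Plant→City: bottleneck 12, flow now 12.
Augment Plant→Bus3→City: bottleneck 4, flow now 16.
Augment Plant→Sub3→City: bottleneck 2, flow now 18.
Augment Plant→Bus3→Sub4→City: bottleneck 4, flow now 22.
No augmenting path remains; maximum flow = 22.
Cut capacity 22 equals the max flow, so it is a minimum cut.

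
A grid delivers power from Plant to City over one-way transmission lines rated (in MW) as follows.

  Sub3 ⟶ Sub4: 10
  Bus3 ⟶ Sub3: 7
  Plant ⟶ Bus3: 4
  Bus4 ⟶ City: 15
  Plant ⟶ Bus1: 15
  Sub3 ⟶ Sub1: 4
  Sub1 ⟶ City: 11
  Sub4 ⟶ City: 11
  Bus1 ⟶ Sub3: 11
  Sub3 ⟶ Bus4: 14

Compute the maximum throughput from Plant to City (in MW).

15

Augment Plant→Bus1→Sub3→Sub1→City: bottleneck 4, flow now 4.
Augment Plant→Bus1→Sub3→Sub4→City: bottleneck 7, flow now 11.
Augment Plant→Bus3→Sub3→Sub4→City: bottleneck 3, flow now 14.
Augment Plant→Bus3→Sub3→Bus4→City: bottleneck 1, flow now 15.
No augmenting path remains; maximum flow = 15.
In the residual graph, reachable from Plant: {Plant, Bus1}.
Min-cut edges: Plant→Bus3 (4), Bus1→Sub3 (11); capacity 4 + 11 = 15.
This cut is saturated, so no flow can exceed 15.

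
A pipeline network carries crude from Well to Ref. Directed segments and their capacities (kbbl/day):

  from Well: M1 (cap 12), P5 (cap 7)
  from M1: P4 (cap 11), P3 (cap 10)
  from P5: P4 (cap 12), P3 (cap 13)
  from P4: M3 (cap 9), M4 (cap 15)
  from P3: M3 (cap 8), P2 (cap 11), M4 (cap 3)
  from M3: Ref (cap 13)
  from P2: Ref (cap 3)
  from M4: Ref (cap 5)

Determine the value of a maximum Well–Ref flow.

19

Augment Well→M1→P4→M3→Ref: bottleneck 9, flow now 9.
Augment Well→M1→P4→M4→Ref: bottleneck 2, flow now 11.
Augment Well→M1→P3→M3→Ref: bottleneck 1, flow now 12.
Augment Well→P5→P4→M4→Ref: bottleneck 3, flow now 15.
Augment Well→P5→P3→M3→Ref: bottleneck 3, flow now 18.
Augment Well→P5→P3→P2→Ref: bottleneck 1, flow now 19.
No augmenting path remains; maximum flow = 19.
In the residual graph, reachable from Well: {Well}.
Min-cut edges: Well→M1 (12), Well→P5 (7); capacity 12 + 7 = 19.
This cut is saturated, so no flow can exceed 19.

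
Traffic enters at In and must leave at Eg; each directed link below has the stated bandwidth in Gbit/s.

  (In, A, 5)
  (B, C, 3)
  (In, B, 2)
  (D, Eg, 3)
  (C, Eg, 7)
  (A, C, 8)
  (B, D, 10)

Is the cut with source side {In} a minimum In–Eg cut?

Given cut capacity: 5 + 2 = 7.
Augment In→A→C→Eg: bottleneck 5, flow now 5.
Augment In→B→C→Eg: bottleneck 2, flow now 7.
No augmenting path remains; maximum flow = 7.
Cut capacity 7 equals the max flow, so it is a minimum cut.

Yes — it is a minimum cut (capacity 7).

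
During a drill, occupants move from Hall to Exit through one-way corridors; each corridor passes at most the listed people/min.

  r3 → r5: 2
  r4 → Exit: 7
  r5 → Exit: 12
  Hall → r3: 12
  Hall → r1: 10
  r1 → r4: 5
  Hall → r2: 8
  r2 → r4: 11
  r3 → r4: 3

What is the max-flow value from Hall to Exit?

Augment Hall→r1→r4→Exit: bottleneck 5, flow now 5.
Augment Hall→r2→r4→Exit: bottleneck 2, flow now 7.
Augment Hall→r3→r5→Exit: bottleneck 2, flow now 9.
No augmenting path remains; maximum flow = 9.
In the residual graph, reachable from Hall: {Hall, r1, r2, r3, r4}.
Min-cut edges: r3→r5 (2), r4→Exit (7); capacity 2 + 7 = 9.
This cut is saturated, so no flow can exceed 9.

9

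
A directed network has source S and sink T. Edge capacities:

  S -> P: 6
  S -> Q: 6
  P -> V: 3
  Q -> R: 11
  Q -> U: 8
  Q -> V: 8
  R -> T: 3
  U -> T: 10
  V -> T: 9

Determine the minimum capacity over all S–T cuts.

Augment S→P→V→T: bottleneck 3, flow now 3.
Augment S→Q→R→T: bottleneck 3, flow now 6.
Augment S→Q→U→T: bottleneck 3, flow now 9.
No augmenting path remains; maximum flow = 9.
By max-flow min-cut, the minimum cut capacity equals the max flow.
In the residual graph, reachable from S: {S, P}.
Min-cut edges: S→Q (6), P→V (3); capacity 6 + 3 = 9.

9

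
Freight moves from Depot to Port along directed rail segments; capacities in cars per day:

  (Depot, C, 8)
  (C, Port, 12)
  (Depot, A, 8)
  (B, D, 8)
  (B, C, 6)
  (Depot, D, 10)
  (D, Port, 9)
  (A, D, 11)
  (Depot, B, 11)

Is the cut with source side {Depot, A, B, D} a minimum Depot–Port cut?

Given cut capacity: 8 + 6 + 9 = 23.
Augment Depot→C→Port: bottleneck 8, flow now 8.
Augment Depot→D→Port: bottleneck 9, flow now 17.
Augment Depot→B→C→Port: bottleneck 4, flow now 21.
No augmenting path remains; maximum flow = 21.
In the residual graph, reachable from Depot: {Depot, A, B, C, D}.
Min-cut edges: C→Port (12), D→Port (9); capacity 12 + 9 = 21.
Cut capacity 23 exceeds the max flow 21, so it is not minimum.

No — its capacity is 23, but the minimum cut has capacity 21.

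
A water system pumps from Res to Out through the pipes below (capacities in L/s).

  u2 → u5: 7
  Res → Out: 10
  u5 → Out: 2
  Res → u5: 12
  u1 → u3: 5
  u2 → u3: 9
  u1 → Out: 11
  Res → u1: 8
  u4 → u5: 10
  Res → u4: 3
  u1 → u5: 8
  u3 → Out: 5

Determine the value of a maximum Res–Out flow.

20

Augment Res→Out: bottleneck 10, flow now 10.
Augment Res→u1→Out: bottleneck 8, flow now 18.
Augment Res→u5→Out: bottleneck 2, flow now 20.
No augmenting path remains; maximum flow = 20.
In the residual graph, reachable from Res: {Res, u4, u5}.
Min-cut edges: Res→u1 (8), Res→Out (10), u5→Out (2); capacity 8 + 10 + 2 = 20.
This cut is saturated, so no flow can exceed 20.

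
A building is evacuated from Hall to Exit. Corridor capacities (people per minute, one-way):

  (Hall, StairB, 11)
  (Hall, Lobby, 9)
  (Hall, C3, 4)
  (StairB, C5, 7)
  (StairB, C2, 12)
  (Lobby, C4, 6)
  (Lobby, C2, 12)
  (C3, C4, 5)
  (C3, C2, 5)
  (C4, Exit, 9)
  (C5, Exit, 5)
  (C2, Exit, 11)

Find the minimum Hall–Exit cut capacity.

Augment Hall→StairB→C5→Exit: bottleneck 5, flow now 5.
Augment Hall→StairB→C2→Exit: bottleneck 6, flow now 11.
Augment Hall→Lobby→C4→Exit: bottleneck 6, flow now 17.
Augment Hall→Lobby→C2→Exit: bottleneck 3, flow now 20.
Augment Hall→C3→C4→Exit: bottleneck 3, flow now 23.
Augment Hall→C3→C2→Exit: bottleneck 1, flow now 24.
No augmenting path remains; maximum flow = 24.
By max-flow min-cut, the minimum cut capacity equals the max flow.
In the residual graph, reachable from Hall: {Hall}.
Min-cut edges: Hall→StairB (11), Hall→Lobby (9), Hall→C3 (4); capacity 11 + 9 + 4 = 24.

24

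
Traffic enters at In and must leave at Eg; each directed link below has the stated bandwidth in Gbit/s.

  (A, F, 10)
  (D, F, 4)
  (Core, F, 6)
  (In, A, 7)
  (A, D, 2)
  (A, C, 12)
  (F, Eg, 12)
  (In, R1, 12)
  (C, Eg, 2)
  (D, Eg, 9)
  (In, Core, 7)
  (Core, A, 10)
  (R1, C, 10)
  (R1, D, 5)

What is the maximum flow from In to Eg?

Augment In→A→D→Eg: bottleneck 2, flow now 2.
Augment In→A→C→Eg: bottleneck 2, flow now 4.
Augment In→A→F→Eg: bottleneck 3, flow now 7.
Augment In→Core→F→Eg: bottleneck 6, flow now 13.
Augment In→R1→D→Eg: bottleneck 5, flow now 18.
Augment In→Core→A→F→Eg: bottleneck 1, flow now 19.
Augment In→R1→C→A→F→Eg: bottleneck 2, flow now 21. (uses reverse residual edge)
No augmenting path remains; maximum flow = 21.
In the residual graph, reachable from In: {In, R1, C}.
Min-cut edges: In→A (7), In→Core (7), R1→D (5), C→Eg (2); capacity 7 + 7 + 5 + 2 = 21.
This cut is saturated, so no flow can exceed 21.

21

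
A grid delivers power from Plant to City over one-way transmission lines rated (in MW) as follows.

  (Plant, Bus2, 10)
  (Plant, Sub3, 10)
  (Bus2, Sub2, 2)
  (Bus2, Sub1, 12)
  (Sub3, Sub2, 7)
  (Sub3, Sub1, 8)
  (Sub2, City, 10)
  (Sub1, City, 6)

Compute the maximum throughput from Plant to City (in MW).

Augment Plant→Bus2→Sub2→City: bottleneck 2, flow now 2.
Augment Plant→Bus2→Sub1→City: bottleneck 6, flow now 8.
Augment Plant→Sub3→Sub2→City: bottleneck 7, flow now 15.
No augmenting path remains; maximum flow = 15.
In the residual graph, reachable from Plant: {Plant, Bus2, Sub3, Sub1}.
Min-cut edges: Bus2→Sub2 (2), Sub3→Sub2 (7), Sub1→City (6); capacity 2 + 7 + 6 = 15.
This cut is saturated, so no flow can exceed 15.

15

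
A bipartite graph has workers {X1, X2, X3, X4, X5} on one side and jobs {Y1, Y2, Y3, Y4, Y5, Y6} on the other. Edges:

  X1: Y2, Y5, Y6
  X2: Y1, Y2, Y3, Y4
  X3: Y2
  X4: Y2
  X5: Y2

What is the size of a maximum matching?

3

Unit-capacity flow: source→left, listed edges, right→sink; max matching = max flow.
Augmenting path X1→Y2 (+1); matched 1.
Augmenting path X2→Y1 (+1); matched 2.
Augmenting path X3→Y2→X1→Y5 (+1); matched 3.
No augmenting path remains; maximum matching = 3.
König certificate: {X1, X2, Y2} is a vertex cover of size 3 (every listed pair touches it), so no matching can be larger.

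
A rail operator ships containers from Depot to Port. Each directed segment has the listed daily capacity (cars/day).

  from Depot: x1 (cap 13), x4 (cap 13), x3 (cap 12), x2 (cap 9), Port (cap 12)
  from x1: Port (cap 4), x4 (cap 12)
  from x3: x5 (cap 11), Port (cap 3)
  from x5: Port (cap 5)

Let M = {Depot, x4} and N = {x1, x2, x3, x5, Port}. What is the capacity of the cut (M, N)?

46

Edges leaving {Depot, x4}: Depot→x1 (13), Depot→x2 (9), Depot→x3 (12), Depot→Port (12).
Cut capacity = 13 + 9 + 12 + 12 = 46.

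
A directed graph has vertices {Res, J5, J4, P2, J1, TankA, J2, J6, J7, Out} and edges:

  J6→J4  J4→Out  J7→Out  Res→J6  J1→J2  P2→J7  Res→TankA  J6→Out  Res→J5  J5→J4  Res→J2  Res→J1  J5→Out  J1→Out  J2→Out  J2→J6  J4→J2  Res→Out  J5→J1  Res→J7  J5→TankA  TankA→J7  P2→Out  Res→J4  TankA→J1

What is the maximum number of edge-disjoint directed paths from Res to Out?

Assign every edge capacity 1; by Menger, the answer equals the max flow.
Path Res→Out (+1); total 1.
Path Res→J5→Out (+1); total 2.
Path Res→J4→Out (+1); total 3.
Path Res→J1→Out (+1); total 4.
Path Res→J2→Out (+1); total 5.
Path Res→J6→Out (+1); total 6.
Path Res→J7→Out (+1); total 7.
No residual Res→Out path; max flow = 7.
Certifying cut of size 7: {J1→Out, J2→Out, J4→Out, J6→Out, J7→Out, Res→J5, Res→Out}.

7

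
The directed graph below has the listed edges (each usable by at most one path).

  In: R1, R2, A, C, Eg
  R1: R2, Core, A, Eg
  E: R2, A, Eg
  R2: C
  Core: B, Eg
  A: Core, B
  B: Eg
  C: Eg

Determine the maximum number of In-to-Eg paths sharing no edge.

4

Assign every edge capacity 1; by Menger, the answer equals the max flow.
Path In→Eg (+1); total 1.
Path In→R1→Eg (+1); total 2.
Path In→C→Eg (+1); total 3.
Path In→A→Core→Eg (+1); total 4.
No residual In→Eg path; max flow = 4.
Certifying cut of size 4: {C→Eg, In→A, In→Eg, In→R1}.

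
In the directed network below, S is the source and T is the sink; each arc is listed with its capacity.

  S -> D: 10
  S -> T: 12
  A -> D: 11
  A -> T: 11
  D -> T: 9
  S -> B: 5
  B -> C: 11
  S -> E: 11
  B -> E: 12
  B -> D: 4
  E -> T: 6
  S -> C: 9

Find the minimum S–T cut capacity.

27

Augment S→T: bottleneck 12, flow now 12.
Augment S→D→T: bottleneck 9, flow now 21.
Augment S→E→T: bottleneck 6, flow now 27.
No augmenting path remains; maximum flow = 27.
By max-flow min-cut, the minimum cut capacity equals the max flow.
In the residual graph, reachable from S: {S, B, C, D, E}.
Min-cut edges: S→T (12), D→T (9), E→T (6); capacity 12 + 9 + 6 = 27.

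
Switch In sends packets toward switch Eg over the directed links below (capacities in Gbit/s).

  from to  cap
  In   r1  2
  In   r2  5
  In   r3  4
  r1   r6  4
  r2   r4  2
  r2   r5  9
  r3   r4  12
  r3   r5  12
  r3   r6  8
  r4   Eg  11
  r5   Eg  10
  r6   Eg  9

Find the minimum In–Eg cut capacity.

11

Augment In→r1→r6→Eg: bottleneck 2, flow now 2.
Augment In→r2→r4→Eg: bottleneck 2, flow now 4.
Augment In→r2→r5→Eg: bottleneck 3, flow now 7.
Augment In→r3→r4→Eg: bottleneck 4, flow now 11.
No augmenting path remains; maximum flow = 11.
By max-flow min-cut, the minimum cut capacity equals the max flow.
In the residual graph, reachable from In: {In}.
Min-cut edges: In→r1 (2), In→r2 (5), In→r3 (4); capacity 2 + 5 + 4 = 11.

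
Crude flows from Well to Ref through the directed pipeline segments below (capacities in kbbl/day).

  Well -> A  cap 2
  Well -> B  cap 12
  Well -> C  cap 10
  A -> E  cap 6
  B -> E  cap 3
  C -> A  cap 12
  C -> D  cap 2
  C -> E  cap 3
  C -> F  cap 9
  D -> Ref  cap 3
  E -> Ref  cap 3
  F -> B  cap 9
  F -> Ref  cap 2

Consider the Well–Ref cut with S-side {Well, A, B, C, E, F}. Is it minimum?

Given cut capacity: 2 + 3 + 2 = 7.
Augment Well→A→E→Ref: bottleneck 2, flow now 2.
Augment Well→B→E→Ref: bottleneck 1, flow now 3.
Augment Well→C→D→Ref: bottleneck 2, flow now 5.
Augment Well→C→F→Ref: bottleneck 2, flow now 7.
No augmenting path remains; maximum flow = 7.
Cut capacity 7 equals the max flow, so it is a minimum cut.

Yes — it is a minimum cut (capacity 7).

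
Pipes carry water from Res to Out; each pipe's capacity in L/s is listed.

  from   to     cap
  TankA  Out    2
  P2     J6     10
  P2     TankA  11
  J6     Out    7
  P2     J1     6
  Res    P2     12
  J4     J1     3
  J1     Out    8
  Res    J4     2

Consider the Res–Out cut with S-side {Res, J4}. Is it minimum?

No — its capacity is 15, but the minimum cut has capacity 14.

Given cut capacity: 12 + 3 = 15.
Augment Res→J4→J1→Out: bottleneck 2, flow now 2.
Augment Res→P2→TankA→Out: bottleneck 2, flow now 4.
Augment Res→P2→J6→Out: bottleneck 7, flow now 11.
Augment Res→P2→J1→Out: bottleneck 3, flow now 14.
No augmenting path remains; maximum flow = 14.
In the residual graph, reachable from Res: {Res}.
Min-cut edges: Res→J4 (2), Res→P2 (12); capacity 2 + 12 = 14.
Cut capacity 15 exceeds the max flow 14, so it is not minimum.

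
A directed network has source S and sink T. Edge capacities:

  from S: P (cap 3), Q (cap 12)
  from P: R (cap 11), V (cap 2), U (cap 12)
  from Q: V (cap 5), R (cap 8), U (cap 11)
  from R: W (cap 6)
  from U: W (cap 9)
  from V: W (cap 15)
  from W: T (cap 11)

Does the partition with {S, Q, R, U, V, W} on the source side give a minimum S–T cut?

No — its capacity is 14, but the minimum cut has capacity 11.

Given cut capacity: 3 + 11 = 14.
Augment S→P→R→W→T: bottleneck 3, flow now 3.
Augment S→Q→R→W→T: bottleneck 3, flow now 6.
Augment S→Q→U→W→T: bottleneck 5, flow now 11.
No augmenting path remains; maximum flow = 11.
In the residual graph, reachable from S: {S, P, Q, R, U, V, W}.
Min-cut edges: W→T (11); capacity 11 = 11.
Cut capacity 14 exceeds the max flow 11, so it is not minimum.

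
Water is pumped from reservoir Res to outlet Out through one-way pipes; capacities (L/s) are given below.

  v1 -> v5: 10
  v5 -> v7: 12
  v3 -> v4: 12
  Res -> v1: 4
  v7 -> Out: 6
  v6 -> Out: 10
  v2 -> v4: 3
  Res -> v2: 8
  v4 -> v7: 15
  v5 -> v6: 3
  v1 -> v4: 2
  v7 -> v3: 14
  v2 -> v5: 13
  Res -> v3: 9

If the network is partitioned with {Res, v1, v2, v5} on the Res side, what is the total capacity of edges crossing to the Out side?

29

Edges leaving {Res, v1, v2, v5}: Res→v3 (9), v1→v4 (2), v2→v4 (3), v5→v6 (3), v5→v7 (12).
Cut capacity = 9 + 2 + 3 + 3 + 12 = 29.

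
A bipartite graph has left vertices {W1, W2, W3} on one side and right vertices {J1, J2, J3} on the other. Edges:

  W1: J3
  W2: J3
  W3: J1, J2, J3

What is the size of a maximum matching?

Unit-capacity flow: source→left, listed edges, right→sink; max matching = max flow.
Augmenting path W1→J3 (+1); matched 1.
Augmenting path W3→J1 (+1); matched 2.
No augmenting path remains; maximum matching = 2.
König certificate: {W3, J3} is a vertex cover of size 2 (every listed pair touches it), so no matching can be larger.

2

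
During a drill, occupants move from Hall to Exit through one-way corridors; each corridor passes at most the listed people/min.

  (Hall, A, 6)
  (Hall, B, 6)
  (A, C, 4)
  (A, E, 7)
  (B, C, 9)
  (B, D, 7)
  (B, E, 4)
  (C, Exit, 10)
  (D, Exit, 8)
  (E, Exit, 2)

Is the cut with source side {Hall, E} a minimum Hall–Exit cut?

Given cut capacity: 6 + 6 + 2 = 14.
Augment Hall→A→C→Exit: bottleneck 4, flow now 4.
Augment Hall→A→E→Exit: bottleneck 2, flow now 6.
Augment Hall→B→C→Exit: bottleneck 6, flow now 12.
No augmenting path remains; maximum flow = 12.
In the residual graph, reachable from Hall: {Hall}.
Min-cut edges: Hall→A (6), Hall→B (6); capacity 6 + 6 = 12.
Cut capacity 14 exceeds the max flow 12, so it is not minimum.

No — its capacity is 14, but the minimum cut has capacity 12.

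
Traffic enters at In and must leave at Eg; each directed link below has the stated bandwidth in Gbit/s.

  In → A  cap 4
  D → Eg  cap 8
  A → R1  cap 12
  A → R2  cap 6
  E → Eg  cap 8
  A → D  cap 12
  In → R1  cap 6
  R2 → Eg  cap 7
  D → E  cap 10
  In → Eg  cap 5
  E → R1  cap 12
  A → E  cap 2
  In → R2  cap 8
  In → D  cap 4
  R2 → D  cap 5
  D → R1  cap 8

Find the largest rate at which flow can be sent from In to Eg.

Augment In→Eg: bottleneck 5, flow now 5.
Augment In→R2→Eg: bottleneck 7, flow now 12.
Augment In→D→Eg: bottleneck 4, flow now 16.
Augment In→A→D→Eg: bottleneck 4, flow now 20.
Augment In→R2→D→E→Eg: bottleneck 1, flow now 21.
No augmenting path remains; maximum flow = 21.
In the residual graph, reachable from In: {In, R1}.
Min-cut edges: In→A (4), In→R2 (8), In→D (4), In→Eg (5); capacity 4 + 8 + 4 + 5 = 21.
This cut is saturated, so no flow can exceed 21.

21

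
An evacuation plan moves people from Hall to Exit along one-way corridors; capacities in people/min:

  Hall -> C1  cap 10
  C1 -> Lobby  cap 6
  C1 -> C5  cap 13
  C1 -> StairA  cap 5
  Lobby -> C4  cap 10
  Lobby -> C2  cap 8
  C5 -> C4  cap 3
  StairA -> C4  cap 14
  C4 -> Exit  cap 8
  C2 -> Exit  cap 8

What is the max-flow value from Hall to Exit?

10

Augment Hall→C1→Lobby→C4→Exit: bottleneck 6, flow now 6.
Augment Hall→C1→C5→C4→Exit: bottleneck 2, flow now 8.
Augment Hall→C1→C5→C4→Lobby→C2→Exit: bottleneck 1, flow now 9. (uses reverse residual edge)
Augment Hall→C1→StairA→C4→Lobby→C2→Exit: bottleneck 1, flow now 10. (uses reverse residual edge)
No augmenting path remains; maximum flow = 10.
In the residual graph, reachable from Hall: {Hall}.
Min-cut edges: Hall→C1 (10); capacity 10 = 10.
This cut is saturated, so no flow can exceed 10.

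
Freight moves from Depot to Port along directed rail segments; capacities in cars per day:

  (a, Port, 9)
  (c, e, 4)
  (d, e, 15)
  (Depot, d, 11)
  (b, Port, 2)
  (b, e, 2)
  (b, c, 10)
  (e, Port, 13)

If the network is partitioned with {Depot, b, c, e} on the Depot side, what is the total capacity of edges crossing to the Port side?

Edges leaving {Depot, b, c, e}: Depot→d (11), b→Port (2), e→Port (13).
Cut capacity = 11 + 2 + 13 = 26.

26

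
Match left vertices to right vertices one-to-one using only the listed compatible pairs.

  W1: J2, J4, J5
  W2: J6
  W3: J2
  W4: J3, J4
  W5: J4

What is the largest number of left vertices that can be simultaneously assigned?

Unit-capacity flow: source→left, listed edges, right→sink; max matching = max flow.
Augmenting path W1→J2 (+1); matched 1.
Augmenting path W2→J6 (+1); matched 2.
Augmenting path W4→J3 (+1); matched 3.
Augmenting path W5→J4 (+1); matched 4.
Augmenting path W3→J2→W1→J5 (+1); matched 5.
No augmenting path remains; maximum matching = 5.
König certificate: {W1, W2, W3, W4, W5} is a vertex cover of size 5 (every listed pair touches it), so no matching can be larger.

5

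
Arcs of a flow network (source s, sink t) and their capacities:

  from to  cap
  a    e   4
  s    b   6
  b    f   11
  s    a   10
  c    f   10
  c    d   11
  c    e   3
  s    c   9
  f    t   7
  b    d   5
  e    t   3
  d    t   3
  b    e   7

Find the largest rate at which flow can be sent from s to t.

Augment s→a→e→t: bottleneck 3, flow now 3.
Augment s→b→d→t: bottleneck 3, flow now 6.
Augment s→b→f→t: bottleneck 3, flow now 9.
Augment s→c→f→t: bottleneck 4, flow now 13.
No augmenting path remains; maximum flow = 13.
In the residual graph, reachable from s: {s, a, b, c, d, e, f}.
Min-cut edges: d→t (3), e→t (3), f→t (7); capacity 3 + 3 + 7 = 13.
This cut is saturated, so no flow can exceed 13.

13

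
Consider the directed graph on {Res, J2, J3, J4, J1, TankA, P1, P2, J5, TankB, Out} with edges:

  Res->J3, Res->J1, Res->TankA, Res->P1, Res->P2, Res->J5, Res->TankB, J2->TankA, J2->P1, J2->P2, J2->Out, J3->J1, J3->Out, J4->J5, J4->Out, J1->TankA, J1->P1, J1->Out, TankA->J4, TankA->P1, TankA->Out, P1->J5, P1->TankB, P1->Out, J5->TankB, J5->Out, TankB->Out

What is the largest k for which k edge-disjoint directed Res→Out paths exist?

Assign every edge capacity 1; by Menger, the answer equals the max flow.
Path Res→J3→Out (+1); total 1.
Path Res→J1→Out (+1); total 2.
Path Res→TankA→Out (+1); total 3.
Path Res→P1→Out (+1); total 4.
Path Res→J5→Out (+1); total 5.
Path Res→TankB→Out (+1); total 6.
No residual Res→Out path; max flow = 6.
Certifying cut of size 6: {Res→J1, Res→J3, Res→J5, Res→P1, Res→TankA, Res→TankB}.

6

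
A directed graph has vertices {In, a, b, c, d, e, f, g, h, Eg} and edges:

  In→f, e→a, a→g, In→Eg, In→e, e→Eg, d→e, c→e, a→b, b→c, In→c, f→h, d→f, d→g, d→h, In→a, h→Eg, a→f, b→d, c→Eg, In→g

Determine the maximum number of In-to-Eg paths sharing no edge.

4

Assign every edge capacity 1; by Menger, the answer equals the max flow.
Path In→Eg (+1); total 1.
Path In→c→Eg (+1); total 2.
Path In→e→Eg (+1); total 3.
Path In→f→h→Eg (+1); total 4.
No residual In→Eg path; max flow = 4.
Certifying cut of size 4: {In→Eg, c→Eg, e→Eg, h→Eg}.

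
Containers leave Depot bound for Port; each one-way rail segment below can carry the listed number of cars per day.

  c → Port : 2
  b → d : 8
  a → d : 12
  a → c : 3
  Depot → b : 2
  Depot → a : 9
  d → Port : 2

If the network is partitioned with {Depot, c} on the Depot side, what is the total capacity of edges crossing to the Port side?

Edges leaving {Depot, c}: Depot→a (9), Depot→b (2), c→Port (2).
Cut capacity = 9 + 2 + 2 = 13.

13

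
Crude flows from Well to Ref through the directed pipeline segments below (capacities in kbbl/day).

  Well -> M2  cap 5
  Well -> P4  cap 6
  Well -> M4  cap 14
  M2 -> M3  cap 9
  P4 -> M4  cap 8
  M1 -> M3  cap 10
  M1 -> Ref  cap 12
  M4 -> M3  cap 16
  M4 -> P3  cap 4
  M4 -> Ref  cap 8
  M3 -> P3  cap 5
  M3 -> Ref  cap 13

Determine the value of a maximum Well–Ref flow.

21

Augment Well→M4→Ref: bottleneck 8, flow now 8.
Augment Well→M2→M3→Ref: bottleneck 5, flow now 13.
Augment Well→M4→M3→Ref: bottleneck 6, flow now 19.
Augment Well→P4→M4→M3→Ref: bottleneck 2, flow now 21.
No augmenting path remains; maximum flow = 21.
In the residual graph, reachable from Well: {Well, M2, P4, M4, M3, P3}.
Min-cut edges: M4→Ref (8), M3→Ref (13); capacity 8 + 13 = 21.
This cut is saturated, so no flow can exceed 21.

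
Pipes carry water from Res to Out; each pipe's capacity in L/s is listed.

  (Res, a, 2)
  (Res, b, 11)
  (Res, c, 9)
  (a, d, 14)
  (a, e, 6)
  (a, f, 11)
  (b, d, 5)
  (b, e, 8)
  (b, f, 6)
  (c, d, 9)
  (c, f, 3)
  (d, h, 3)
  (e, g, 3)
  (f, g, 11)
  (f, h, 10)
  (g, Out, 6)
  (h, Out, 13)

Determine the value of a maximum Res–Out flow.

17

Augment Res→a→d→h→Out: bottleneck 2, flow now 2.
Augment Res→b→d→h→Out: bottleneck 1, flow now 3.
Augment Res→b→e→g→Out: bottleneck 3, flow now 6.
Augment Res→b→f→g→Out: bottleneck 3, flow now 9.
Augment Res→b→f→h→Out: bottleneck 3, flow now 12.
Augment Res→c→f→h→Out: bottleneck 3, flow now 15.
Augment Res→b→d→a→f→h→Out: bottleneck 1, flow now 16. (uses reverse residual edge)
Augment Res→c→d→a→f→h→Out: bottleneck 1, flow now 17. (uses reverse residual edge)
No augmenting path remains; maximum flow = 17.
In the residual graph, reachable from Res: {Res, b, c, d, e}.
Min-cut edges: Res→a (2), b→f (6), c→f (3), d→h (3), e→g (3); capacity 2 + 6 + 3 + 3 + 3 = 17.
This cut is saturated, so no flow can exceed 17.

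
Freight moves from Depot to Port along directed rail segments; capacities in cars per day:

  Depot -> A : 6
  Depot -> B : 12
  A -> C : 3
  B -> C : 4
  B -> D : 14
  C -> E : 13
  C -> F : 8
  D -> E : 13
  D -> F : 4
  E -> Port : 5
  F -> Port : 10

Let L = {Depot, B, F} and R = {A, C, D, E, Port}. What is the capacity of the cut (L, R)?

34

Edges leaving {Depot, B, F}: Depot→A (6), B→C (4), B→D (14), F→Port (10).
Cut capacity = 6 + 4 + 14 + 10 = 34.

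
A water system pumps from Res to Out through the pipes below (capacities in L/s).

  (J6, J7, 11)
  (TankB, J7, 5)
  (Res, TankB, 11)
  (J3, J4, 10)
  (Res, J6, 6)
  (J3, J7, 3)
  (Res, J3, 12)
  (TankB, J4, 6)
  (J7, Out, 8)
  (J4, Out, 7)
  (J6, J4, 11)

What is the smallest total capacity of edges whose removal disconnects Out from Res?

15

Augment Res→J6→J4→Out: bottleneck 6, flow now 6.
Augment Res→TankB→J4→Out: bottleneck 1, flow now 7.
Augment Res→TankB→J7→Out: bottleneck 5, flow now 12.
Augment Res→J3→J7→Out: bottleneck 3, flow now 15.
No augmenting path remains; maximum flow = 15.
By max-flow min-cut, the minimum cut capacity equals the max flow.
In the residual graph, reachable from Res: {Res, J6, TankB, J3, J4, J7}.
Min-cut edges: J4→Out (7), J7→Out (8); capacity 7 + 8 = 15.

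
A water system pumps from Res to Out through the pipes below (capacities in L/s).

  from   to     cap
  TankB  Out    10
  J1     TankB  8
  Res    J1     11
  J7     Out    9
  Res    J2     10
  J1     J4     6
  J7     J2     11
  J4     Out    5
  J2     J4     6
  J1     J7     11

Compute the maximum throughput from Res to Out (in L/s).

16

Augment Res→J1→J4→Out: bottleneck 5, flow now 5.
Augment Res→J1→TankB→Out: bottleneck 6, flow now 11.
Augment Res→J2→J4→J1→TankB→Out: bottleneck 2, flow now 13. (uses reverse residual edge)
Augment Res→J2→J4→J1→J7→Out: bottleneck 3, flow now 16. (uses reverse residual edge)
No augmenting path remains; maximum flow = 16.
In the residual graph, reachable from Res: {Res, J2, J4}.
Min-cut edges: Res→J1 (11), J4→Out (5); capacity 11 + 5 = 16.
This cut is saturated, so no flow can exceed 16.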